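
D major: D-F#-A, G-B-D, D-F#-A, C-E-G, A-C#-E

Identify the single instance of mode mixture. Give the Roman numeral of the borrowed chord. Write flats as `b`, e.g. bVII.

In D major the diatonic chords are D, Em, F#m, G, A, Bm, C#dim. D–F#–A = D, G–B–D = G and A–C#–E = A are all diatonic. But C–E–G is foreign: the diatonic vii° on degree 7 is C#dim, whereas C comes from D minor. It is labeled bVII.

bVII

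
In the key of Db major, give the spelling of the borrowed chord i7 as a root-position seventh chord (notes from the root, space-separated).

i7 is built on scale degree 1, which is Db in both Db major and its parallel. Stacking thirds in Db minor on Db gives Db–Fb–Ab–Cb.

Db Fb Ab Cb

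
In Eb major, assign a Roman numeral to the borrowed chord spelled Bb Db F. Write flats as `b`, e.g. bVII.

The root Bb is the diatonic 5th degree of Eb major; the borrowing shows in the chord quality. Diatonically Eb major has Bb (V) on that degree; Bb–Db–F is instead the minor chord native to Eb minor, so it takes the label v.

v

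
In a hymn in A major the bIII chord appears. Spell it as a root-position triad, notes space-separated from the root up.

Scale degree 3 in A major is C#. bIII uses the lowered form, C, taken from A minor. Building the major chord from the parallel minor on C: C–E–G.

C E G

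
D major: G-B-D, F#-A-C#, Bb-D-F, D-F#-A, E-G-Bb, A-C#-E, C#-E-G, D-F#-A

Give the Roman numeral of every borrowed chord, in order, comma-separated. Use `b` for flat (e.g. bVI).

In D major the diatonic chords are D, Em, F#m, G, A, Bm, C#dim. Of the given chords, G–B–D = G, F#–A–C# = F#m, D–F#–A = D, A–C#–E = A and C#–E–G = C#dim are diatonic. Bb–D–F is not: scale degree 6 in D major carries Bm (vi). In D minor the chord on that degree is Bb, so here it functions as bVI, borrowed from the parallel minor. But E–G–Bb is foreign: the diatonic ii on degree 2 is Em, whereas Edim comes from D minor. It is labeled ii°.

bVI, ii°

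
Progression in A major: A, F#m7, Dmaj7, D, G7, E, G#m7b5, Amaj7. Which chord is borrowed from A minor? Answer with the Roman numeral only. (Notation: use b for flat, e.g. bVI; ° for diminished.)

bVII7

The diatonic triads in A major are A, Bm, C#m, D, E, F#m, G#dim. Of the given chords, A, F#m7, Dmaj7, D, E, G#m7b5 and Amaj7 are diatonic. G7 (G–B–D–F) doesn't fit — on degree 7 A major would have G#dim (vii°). G7 is the degree-7 chord of A minor, so it is the borrowed bVII7.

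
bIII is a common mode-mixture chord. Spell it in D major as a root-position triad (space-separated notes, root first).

The root of bIII is the lowered 3rd degree: F# becomes F. In D minor the chord on F is F–A–C.

F A C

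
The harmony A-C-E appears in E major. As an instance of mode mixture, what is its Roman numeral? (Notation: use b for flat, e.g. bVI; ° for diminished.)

The root A is the diatonic 4th degree of E major; the borrowing shows in the chord quality. A–C–E is a minor chord — the form found in E minor, not the diatonic IV (A). Borrowed into E major it is written iv.

iv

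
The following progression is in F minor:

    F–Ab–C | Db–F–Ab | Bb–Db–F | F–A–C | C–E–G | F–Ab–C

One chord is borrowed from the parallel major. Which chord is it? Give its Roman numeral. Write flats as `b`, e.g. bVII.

F minor has the diatonic set Fm, Gdim, Ab, Bbm, C, Db, Eb (with V from harmonic minor). Of the given chords, F–Ab–C = Fm, Db–F–Ab = Db, Bb–Db–F = Bbm and C–E–G = C are diatonic. F–A–C is not: scale degree 1 in F minor carries Fm (i). In F major the chord on that degree is F, so here it functions as I, borrowed from the parallel major.

I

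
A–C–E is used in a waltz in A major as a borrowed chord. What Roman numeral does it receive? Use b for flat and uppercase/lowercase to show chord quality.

i

The root A is the diatonic 1st degree of A major; the borrowing shows in the chord quality. The diatonic chord on degree 1 would be A (I), but A–C–E is the minor chord from A minor. As a borrowed chord it is labeled i.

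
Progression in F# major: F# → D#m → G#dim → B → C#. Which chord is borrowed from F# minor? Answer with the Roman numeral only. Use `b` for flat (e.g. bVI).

The diatonic triads in F# major are F#, G#m, A#m, B, C#, D#m, E#dim. Of the given chords, F#, D#m, B and C# are diatonic. G#dim (G#–B–D) is not: scale degree 2 in F# major carries G#m (ii). In F# minor the chord on that degree is G#dim, so here it functions as ii°, borrowed from the parallel minor.

ii°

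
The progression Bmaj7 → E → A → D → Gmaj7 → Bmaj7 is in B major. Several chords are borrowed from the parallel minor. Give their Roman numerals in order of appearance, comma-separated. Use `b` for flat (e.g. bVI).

The diatonic triads in B major are B, C#m, D#m, E, F#, G#m, A#dim. Of the given chords, Bmaj7 and E are diatonic. A (A–C#–E) is not: scale degree 7 in B major carries A#dim (vii°). In B minor the chord on that degree is A, so here it functions as bVII, borrowed from the parallel minor. D (D–F#–A) doesn't fit — on degree 3 B major would have D#m (iii). D is the degree-3 chord of B minor, so it is the borrowed bIII. But Gmaj7 (G–B–D–F#) is foreign: the diatonic vi on degree 6 is G#m, whereas Gmaj7 comes from B minor. It is labeled bVImaj7.

bVII, bIII, bVImaj7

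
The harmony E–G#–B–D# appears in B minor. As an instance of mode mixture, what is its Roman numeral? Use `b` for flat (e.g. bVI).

The root E is the diatonic 4th degree of B minor; the borrowing shows in the chord quality. Diatonically B minor has Em (iv) on that degree; E–G#–B–D# is instead the major-seventh chord native to B major, so it takes the label IVmaj7.

IVmaj7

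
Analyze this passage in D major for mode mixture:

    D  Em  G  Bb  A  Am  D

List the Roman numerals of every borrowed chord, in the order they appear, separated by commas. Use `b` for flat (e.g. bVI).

bVI, v

In D major the diatonic chords are D, Em, F#m, G, A, Bm, C#dim. D, Em, G and A all belong to that set. Bb (Bb–D–F) is not: scale degree 6 in D major carries Bm (vi). In D minor the chord on that degree is Bb, so here it functions as bVI, borrowed from the parallel minor. Am (A–C–E) is not: scale degree 5 in D major carries A (V). In D minor the chord on that degree is Am, so here it functions as v, borrowed from the parallel minor.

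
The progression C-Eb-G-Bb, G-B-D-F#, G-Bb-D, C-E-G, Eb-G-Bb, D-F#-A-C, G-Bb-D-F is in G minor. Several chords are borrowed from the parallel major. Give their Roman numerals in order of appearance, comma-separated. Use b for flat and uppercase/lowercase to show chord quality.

The diatonic triads in G minor (with V from harmonic minor) are Gm, Adim, Bb, Cm, D, Eb, F. Of the given chords, C–Eb–G–Bb = Cm7, G–Bb–D = Gm, Eb–G–Bb = Eb, D–F#–A–C = D7 and G–Bb–D–F = Gm7 are diatonic. G–B–D–F# is not: scale degree 1 in G minor carries Gm (i). In G major the chord on that degree is Gmaj7, so here it functions as Imaj7, borrowed from the parallel major. C–E–G is not: scale degree 4 in G minor carries Cm (iv). In G major the chord on that degree is C, so here it functions as IV, borrowed from the parallel major.

Imaj7, IV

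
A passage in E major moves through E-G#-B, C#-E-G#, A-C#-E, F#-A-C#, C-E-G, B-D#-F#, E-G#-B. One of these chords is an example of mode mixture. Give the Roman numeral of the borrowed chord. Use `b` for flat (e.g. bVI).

bVI

The diatonic triads in E major are E, F#m, G#m, A, B, C#m, D#dim. Of the given chords, E–G#–B = E, C#–E–G# = C#m, A–C#–E = A, F#–A–C# = F#m and B–D#–F# = B are diatonic. C–E–G is not: scale degree 6 in E major carries C#m (vi). In E minor the chord on that degree is C, so here it functions as bVI, borrowed from the parallel minor.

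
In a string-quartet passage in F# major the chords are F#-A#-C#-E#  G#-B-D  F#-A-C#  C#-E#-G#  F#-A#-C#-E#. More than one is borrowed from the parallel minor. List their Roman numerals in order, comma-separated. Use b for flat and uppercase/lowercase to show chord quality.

ii°, i

In F# major the diatonic chords are F#, G#m, A#m, B, C#, D#m, E#dim. Of the given chords, F#–A#–C#–E# = F#maj7 and C#–E#–G# = C# are diatonic. G#–B–D doesn't fit — on degree 2 F# major would have G#m (ii). G#dim is the degree-2 chord of F# minor, so it is the borrowed ii°. F#–A–C# doesn't fit — on degree 1 F# major would have F# (I). F#m is the degree-1 chord of F# minor, so it is the borrowed i.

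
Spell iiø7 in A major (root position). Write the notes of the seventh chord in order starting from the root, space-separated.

iiø7 is built on scale degree 2, which is B in both A major and its parallel. Building the half-diminished-seventh chord from the parallel minor on B: B–D–F–A.

B D F A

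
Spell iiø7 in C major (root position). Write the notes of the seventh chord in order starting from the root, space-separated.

D F Ab C

iiø7 is built on scale degree 2, which is D in both C major and its parallel. In C minor the chord on D is D–F–Ab–C.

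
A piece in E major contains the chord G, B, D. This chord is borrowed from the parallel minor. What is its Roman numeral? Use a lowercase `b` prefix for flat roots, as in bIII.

bIII

The root G is the lowered 3rd scale degree — diatonically E major has G# there. Diatonically E major has G#m (iii) on that degree; G–B–D is instead the major chord native to E minor, so it takes the label bIII.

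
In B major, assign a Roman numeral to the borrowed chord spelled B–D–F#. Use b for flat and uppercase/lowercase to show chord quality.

i

B is scale degree 1 in B major. The diatonic chord on degree 1 would be B (I), but B–D–F# is the minor chord from B minor. As a borrowed chord it is labeled i.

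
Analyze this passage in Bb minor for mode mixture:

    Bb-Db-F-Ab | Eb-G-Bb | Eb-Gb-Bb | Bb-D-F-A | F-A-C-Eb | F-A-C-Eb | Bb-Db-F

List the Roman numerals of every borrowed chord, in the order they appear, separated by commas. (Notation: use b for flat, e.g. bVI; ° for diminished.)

Bb minor has the diatonic set Bbm, Cdim, Db, Ebm, F, Gb, Ab (with V from harmonic minor). Bb–Db–F–Ab = Bbm7, Eb–Gb–Bb = Ebm, F–A–C–Eb = F7 and Bb–Db–F = Bbm all belong to that set. Eb–G–Bb doesn't fit — on degree 4 Bb minor would have Ebm (iv). Eb is the degree-4 chord of Bb major, so it is the borrowed IV. Bb–D–F–A is not: scale degree 1 in Bb minor carries Bbm (i). In Bb major the chord on that degree is Bbmaj7, so here it functions as Imaj7, borrowed from the parallel major.

IV, Imaj7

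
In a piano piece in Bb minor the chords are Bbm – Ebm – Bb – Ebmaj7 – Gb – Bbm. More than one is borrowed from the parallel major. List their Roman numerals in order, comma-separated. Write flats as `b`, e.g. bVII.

I, IVmaj7

In Bb minor (with V from harmonic minor) the diatonic chords are Bbm, Cdim, Db, Ebm, F, Gb, Ab. Bbm, Ebm and Gb are all diatonic. Bb (Bb–D–F) is not: scale degree 1 in Bb minor carries Bbm (i). In Bb major the chord on that degree is Bb, so here it functions as I, borrowed from the parallel major. Ebmaj7 (Eb–G–Bb–D) doesn't fit — on degree 4 Bb minor would have Ebm (iv). Ebmaj7 is the degree-4 chord of Bb major, so it is the borrowed IVmaj7.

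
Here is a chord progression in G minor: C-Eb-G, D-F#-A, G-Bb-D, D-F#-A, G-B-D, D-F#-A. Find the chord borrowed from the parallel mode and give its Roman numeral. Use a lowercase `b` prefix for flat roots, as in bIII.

I

The diatonic triads in G minor (with V from harmonic minor) are Gm, Adim, Bb, Cm, D, Eb, F. C–Eb–G = Cm, D–F#–A = D and G–Bb–D = Gm are all diatonic. G–B–D is not: scale degree 1 in G minor carries Gm (i). In G major the chord on that degree is G, so here it functions as I, borrowed from the parallel major.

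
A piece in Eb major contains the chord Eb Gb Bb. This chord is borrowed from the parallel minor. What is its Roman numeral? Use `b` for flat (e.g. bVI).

i

The root Eb is the diatonic 1st degree of Eb major; the borrowing shows in the chord quality. The diatonic chord on degree 1 would be Eb (I), but Eb–Gb–Bb is the minor chord from Eb minor. As a borrowed chord it is labeled i.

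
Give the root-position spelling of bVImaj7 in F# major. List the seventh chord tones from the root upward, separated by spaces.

bVImaj7 is built on the lowered scale degree 6. In F# major degree 6 is D#; lowered it becomes D. Building the major-seventh chord from the parallel minor on D: D–F#–A–C#.

D F# A C#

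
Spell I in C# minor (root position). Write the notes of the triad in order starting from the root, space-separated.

I is built on scale degree 1, which is C# in both C# minor and its parallel. In C# major the chord on C# is C#–E#–G#.

C# E# G#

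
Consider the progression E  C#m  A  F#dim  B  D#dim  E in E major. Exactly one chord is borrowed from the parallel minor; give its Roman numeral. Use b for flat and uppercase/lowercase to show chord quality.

The diatonic triads in E major are E, F#m, G#m, A, B, C#m, D#dim. E, C#m, A, B and D#dim are all diatonic. F#dim (F#–A–C) is not: scale degree 2 in E major carries F#m (ii). In E minor the chord on that degree is F#dim, so here it functions as ii°, borrowed from the parallel minor.

ii°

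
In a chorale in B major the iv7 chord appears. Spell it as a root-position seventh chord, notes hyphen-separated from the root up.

E-G-B-D

The root, E, is scale degree 4 — the same note in B major and B minor; only the chord quality changes. In B minor the chord on E is E–G–B–D.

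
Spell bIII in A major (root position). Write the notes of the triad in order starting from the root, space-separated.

C E G

Scale degree 3 in A major is C#. bIII uses the lowered form, C, taken from A minor. In A minor the chord on C is C–E–G.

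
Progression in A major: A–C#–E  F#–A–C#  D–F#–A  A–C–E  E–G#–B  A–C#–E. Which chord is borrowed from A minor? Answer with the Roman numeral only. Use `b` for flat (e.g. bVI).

In A major the diatonic chords are A, Bm, C#m, D, E, F#m, G#dim. A–C#–E = A, F#–A–C# = F#m, D–F#–A = D and E–G#–B = E all belong to that set. A–C–E doesn't fit — on degree 1 A major would have A (I). Am is the degree-1 chord of A minor, so it is the borrowed i.

i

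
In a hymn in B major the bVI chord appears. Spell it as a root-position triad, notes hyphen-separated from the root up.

The root of bVI is the lowered 6th degree: G# becomes G. Building the major chord from the parallel minor on G: G–B–D.

G-B-D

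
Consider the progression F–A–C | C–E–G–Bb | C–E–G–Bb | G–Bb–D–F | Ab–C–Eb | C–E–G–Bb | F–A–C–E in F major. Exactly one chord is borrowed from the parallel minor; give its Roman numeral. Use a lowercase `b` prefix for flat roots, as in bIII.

bIII

The diatonic triads in F major are F, Gm, Am, Bb, C, Dm, Edim. Of the given chords, F–A–C = F, C–E–G–Bb = C7, G–Bb–D–F = Gm7 and F–A–C–E = Fmaj7 are diatonic. But Ab–C–Eb is foreign: the diatonic iii on degree 3 is Am, whereas Ab comes from F minor. It is labeled bIII.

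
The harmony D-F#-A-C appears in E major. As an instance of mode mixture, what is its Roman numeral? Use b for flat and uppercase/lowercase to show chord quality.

bVII7

The root D is the lowered 7th scale degree — diatonically E major has D# there. D–F#–A–C is a dominant-seventh chord — the form found in E minor, not the diatonic vii° (D#dim). Borrowed into E major it is written bVII7.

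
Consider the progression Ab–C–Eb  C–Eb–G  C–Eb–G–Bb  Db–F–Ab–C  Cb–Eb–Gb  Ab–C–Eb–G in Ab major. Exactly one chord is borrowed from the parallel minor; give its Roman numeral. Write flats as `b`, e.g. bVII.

bIII

Ab major has the diatonic set Ab, Bbm, Cm, Db, Eb, Fm, Gdim. Of the given chords, Ab–C–Eb = Ab, C–Eb–G = Cm, C–Eb–G–Bb = Cm7, Db–F–Ab–C = Dbmaj7 and Ab–C–Eb–G = Abmaj7 are diatonic. But Cb–Eb–Gb is foreign: the diatonic iii on degree 3 is Cm, whereas Cb comes from Ab minor. It is labeled bIII.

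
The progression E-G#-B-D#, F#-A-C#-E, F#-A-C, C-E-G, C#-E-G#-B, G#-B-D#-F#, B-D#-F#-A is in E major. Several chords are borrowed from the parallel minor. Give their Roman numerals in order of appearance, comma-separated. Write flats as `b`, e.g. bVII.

The diatonic triads in E major are E, F#m, G#m, A, B, C#m, D#dim. Of the given chords, E–G#–B–D# = Emaj7, F#–A–C#–E = F#m7, C#–E–G#–B = C#m7, G#–B–D#–F# = G#m7 and B–D#–F#–A = B7 are diatonic. F#–A–C is not: scale degree 2 in E major carries F#m (ii). In E minor the chord on that degree is F#dim, so here it functions as ii°, borrowed from the parallel minor. C–E–G is not: scale degree 6 in E major carries C#m (vi). In E minor the chord on that degree is C, so here it functions as bVI, borrowed from the parallel minor.

ii°, bVI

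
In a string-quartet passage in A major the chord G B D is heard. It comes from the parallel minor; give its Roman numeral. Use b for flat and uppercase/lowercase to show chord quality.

In A major scale degree 7 is G#; G is its lowered form, from A minor. G–B–D is a major chord — the form found in A minor, not the diatonic vii° (G#dim). Borrowed into A major it is written bVII.

bVII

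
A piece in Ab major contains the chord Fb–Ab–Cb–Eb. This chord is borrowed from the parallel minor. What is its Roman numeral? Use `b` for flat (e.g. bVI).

bVImaj7

Fb is the lowered form of scale degree 6 in Ab major (the diatonic degree 6 is F). The diatonic chord on degree 6 would be Fm (vi), but Fb–Ab–Cb–Eb is the major-seventh chord from Ab minor. As a borrowed chord it is labeled bVImaj7.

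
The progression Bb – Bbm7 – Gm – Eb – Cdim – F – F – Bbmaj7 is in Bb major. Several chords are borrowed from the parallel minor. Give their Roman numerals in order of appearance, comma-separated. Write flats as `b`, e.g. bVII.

i7, ii°

Bb major has the diatonic set Bb, Cm, Dm, Eb, F, Gm, Adim. Bb, Gm, Eb, F and Bbmaj7 are all diatonic. Bbm7 (Bb–Db–F–Ab) doesn't fit — on degree 1 Bb major would have Bb (I). Bbm7 is the degree-1 chord of Bb minor, so it is the borrowed i7. Cdim (C–Eb–Gb) is not: scale degree 2 in Bb major carries Cm (ii). In Bb minor the chord on that degree is Cdim, so here it functions as ii°, borrowed from the parallel minor.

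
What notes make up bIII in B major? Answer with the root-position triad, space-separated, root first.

D F# A

The root of bIII is the lowered 3rd degree: D# becomes D. In B minor the chord on D is D–F#–A.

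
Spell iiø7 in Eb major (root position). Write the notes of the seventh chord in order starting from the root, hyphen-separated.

The root, F, is scale degree 2 — the same note in Eb major and Eb minor; only the chord quality changes. Stacking thirds in Eb minor on F gives F–Ab–Cb–Eb.

F-Ab-Cb-Eb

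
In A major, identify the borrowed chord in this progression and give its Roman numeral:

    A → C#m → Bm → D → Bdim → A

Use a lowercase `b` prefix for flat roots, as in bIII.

The diatonic triads in A major are A, Bm, C#m, D, E, F#m, G#dim. Of the given chords, A, C#m, Bm and D are diatonic. Bdim (B–D–F) doesn't fit — on degree 2 A major would have Bm (ii). Bdim is the degree-2 chord of A minor, so it is the borrowed ii°.

ii°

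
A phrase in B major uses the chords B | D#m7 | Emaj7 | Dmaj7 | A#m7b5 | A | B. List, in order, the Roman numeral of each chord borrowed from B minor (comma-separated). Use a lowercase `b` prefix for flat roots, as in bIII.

The diatonic triads in B major are B, C#m, D#m, E, F#, G#m, A#dim. B, D#m7, Emaj7 and A#m7b5 are all diatonic. But Dmaj7 (D–F#–A–C#) is foreign: the diatonic iii on degree 3 is D#m, whereas Dmaj7 comes from B minor. It is labeled bIIImaj7. A (A–C#–E) doesn't fit — on degree 7 B major would have A#dim (vii°). A is the degree-7 chord of B minor, so it is the borrowed bVII.

bIIImaj7, bVII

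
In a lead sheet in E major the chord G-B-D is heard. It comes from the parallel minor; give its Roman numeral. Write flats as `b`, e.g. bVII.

bIII

The root G is the lowered 3rd scale degree — diatonically E major has G# there. The diatonic chord on degree 3 would be G#m (iii), but G–B–D is the major chord from E minor. As a borrowed chord it is labeled bIII.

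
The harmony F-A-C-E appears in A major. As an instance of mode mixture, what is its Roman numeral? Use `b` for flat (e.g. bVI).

The root F is the lowered 6th scale degree — diatonically A major has F# there. Diatonically A major has F#m (vi) on that degree; F–A–C–E is instead the major-seventh chord native to A minor, so it takes the label bVImaj7.

bVImaj7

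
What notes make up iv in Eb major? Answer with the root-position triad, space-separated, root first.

The root, Ab, is scale degree 4 — the same note in Eb major and Eb minor; only the chord quality changes. In Eb minor the chord on Ab is Ab–Cb–Eb.

Ab Cb Eb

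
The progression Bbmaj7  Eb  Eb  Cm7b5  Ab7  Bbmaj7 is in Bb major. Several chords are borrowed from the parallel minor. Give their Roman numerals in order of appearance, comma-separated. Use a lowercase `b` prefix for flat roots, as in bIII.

The diatonic triads in Bb major are Bb, Cm, Dm, Eb, F, Gm, Adim. Bbmaj7 and Eb both belong to that set. But Cm7b5 (C–Eb–Gb–Bb) is foreign: the diatonic ii on degree 2 is Cm, whereas Cm7b5 comes from Bb minor. It is labeled iiø7. Ab7 (Ab–C–Eb–Gb) is not: scale degree 7 in Bb major carries Adim (vii°). In Bb minor the chord on that degree is Ab7, so here it functions as bVII7, borrowed from the parallel minor.

iiø7, bVII7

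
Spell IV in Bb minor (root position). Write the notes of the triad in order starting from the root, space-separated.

Eb G Bb

The root, Eb, is scale degree 4 — the same note in Bb minor and Bb major; only the chord quality changes. Building the major chord from the parallel major on Eb: Eb–G–Bb.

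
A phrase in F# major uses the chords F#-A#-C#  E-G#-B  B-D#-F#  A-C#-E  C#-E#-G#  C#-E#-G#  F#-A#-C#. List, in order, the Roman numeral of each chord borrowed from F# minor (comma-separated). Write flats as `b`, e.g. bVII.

F# major has the diatonic set F#, G#m, A#m, B, C#, D#m, E#dim. F#–A#–C# = F#, B–D#–F# = B and C#–E#–G# = C# all belong to that set. But E–G#–B is foreign: the diatonic vii° on degree 7 is E#dim, whereas E comes from F# minor. It is labeled bVII. But A–C#–E is foreign: the diatonic iii on degree 3 is A#m, whereas A comes from F# minor. It is labeled bIII.

bVII, bIII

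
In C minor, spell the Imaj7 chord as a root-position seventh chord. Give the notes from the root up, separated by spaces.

The root, C, is scale degree 1 — the same note in C minor and C major; only the chord quality changes. In C major the chord on C is C–E–G–B.

C E G B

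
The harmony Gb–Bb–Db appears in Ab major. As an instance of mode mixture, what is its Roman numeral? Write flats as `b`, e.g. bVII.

The root Gb is the lowered 7th scale degree — diatonically Ab major has G there. Gb–Bb–Db is a major chord — the form found in Ab minor, not the diatonic vii° (Gdim). Borrowed into Ab major it is written bVII.

bVII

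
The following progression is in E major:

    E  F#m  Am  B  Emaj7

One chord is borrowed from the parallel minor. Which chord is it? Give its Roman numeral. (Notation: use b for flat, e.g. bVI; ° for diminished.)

In E major the diatonic chords are E, F#m, G#m, A, B, C#m, D#dim. E, F#m, B and Emaj7 are all diatonic. Am (A–C–E) doesn't fit — on degree 4 E major would have A (IV). Am is the degree-4 chord of E minor, so it is the borrowed iv.

iv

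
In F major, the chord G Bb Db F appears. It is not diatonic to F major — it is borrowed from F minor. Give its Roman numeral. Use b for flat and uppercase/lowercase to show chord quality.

The root G is the diatonic 2nd degree of F major; the borrowing shows in the chord quality. The diatonic chord on degree 2 would be Gm (ii), but G–Bb–Db–F is the half-diminished-seventh chord from F minor. As a borrowed chord it is labeled iiø7.

iiø7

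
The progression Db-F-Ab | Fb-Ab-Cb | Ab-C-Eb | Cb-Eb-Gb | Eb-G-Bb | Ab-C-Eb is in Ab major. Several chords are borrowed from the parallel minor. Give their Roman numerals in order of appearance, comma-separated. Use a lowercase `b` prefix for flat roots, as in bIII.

Ab major has the diatonic set Ab, Bbm, Cm, Db, Eb, Fm, Gdim. Db–F–Ab = Db, Ab–C–Eb = Ab and Eb–G–Bb = Eb all belong to that set. But Fb–Ab–Cb is foreign: the diatonic vi on degree 6 is Fm, whereas Fb comes from Ab minor. It is labeled bVI. Cb–Eb–Gb is not: scale degree 3 in Ab major carries Cm (iii). In Ab minor the chord on that degree is Cb, so here it functions as bIII, borrowed from the parallel minor.

bVI, bIII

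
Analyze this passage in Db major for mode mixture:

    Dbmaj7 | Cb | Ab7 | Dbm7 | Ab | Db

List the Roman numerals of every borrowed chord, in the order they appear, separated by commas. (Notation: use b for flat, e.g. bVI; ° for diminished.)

In Db major the diatonic chords are Db, Ebm, Fm, Gb, Ab, Bbm, Cdim. Dbmaj7, Ab7, Ab and Db are all diatonic. But Cb (Cb–Eb–Gb) is foreign: the diatonic vii° on degree 7 is Cdim, whereas Cb comes from Db minor. It is labeled bVII. Dbm7 (Db–Fb–Ab–Cb) doesn't fit — on degree 1 Db major would have Db (I). Dbm7 is the degree-1 chord of Db minor, so it is the borrowed i7.

bVII, i7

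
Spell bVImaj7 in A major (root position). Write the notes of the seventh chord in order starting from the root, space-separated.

bVImaj7 is built on the lowered scale degree 6. In A major degree 6 is F#; lowered it becomes F. Stacking thirds in A minor on F gives F–A–C–E.

F A C E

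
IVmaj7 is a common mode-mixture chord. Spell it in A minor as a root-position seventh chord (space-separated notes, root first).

D F# A C#

IVmaj7 is built on scale degree 4, which is D in both A minor and its parallel. In A major the chord on D is D–F#–A–C#.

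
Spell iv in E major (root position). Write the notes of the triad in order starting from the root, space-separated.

A C E

The root, A, is scale degree 4 — the same note in E major and E minor; only the chord quality changes. Building the minor chord from the parallel minor on A: A–C–E.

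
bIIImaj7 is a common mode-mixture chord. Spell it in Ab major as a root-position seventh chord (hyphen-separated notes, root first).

Cb-Eb-Gb-Bb

bIIImaj7 is built on the lowered scale degree 3. In Ab major degree 3 is C; lowered it becomes Cb. Stacking thirds in Ab minor on Cb gives Cb–Eb–Gb–Bb.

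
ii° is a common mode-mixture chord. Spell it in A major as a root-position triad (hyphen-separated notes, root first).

B-D-F

ii° is built on scale degree 2, which is B in both A major and its parallel. Building the diminished chord from the parallel minor on B: B–D–F.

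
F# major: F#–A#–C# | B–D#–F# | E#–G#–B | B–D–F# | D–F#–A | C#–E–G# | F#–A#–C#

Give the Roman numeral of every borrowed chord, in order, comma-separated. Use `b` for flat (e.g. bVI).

iv, bVI, v

In F# major the diatonic chords are F#, G#m, A#m, B, C#, D#m, E#dim. F#–A#–C# = F#, B–D#–F# = B and E#–G#–B = E#dim all belong to that set. B–D–F# is not: scale degree 4 in F# major carries B (IV). In F# minor the chord on that degree is Bm, so here it functions as iv, borrowed from the parallel minor. D–F#–A is not: scale degree 6 in F# major carries D#m (vi). In F# minor the chord on that degree is D, so here it functions as bVI, borrowed from the parallel minor. C#–E–G# doesn't fit — on degree 5 F# major would have C# (V). C#m is the degree-5 chord of F# minor, so it is the borrowed v.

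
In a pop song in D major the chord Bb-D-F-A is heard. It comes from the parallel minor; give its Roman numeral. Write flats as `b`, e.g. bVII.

bVImaj7

In D major scale degree 6 is B; Bb is its lowered form, from D minor. Diatonically D major has Bm (vi) on that degree; Bb–D–F–A is instead the major-seventh chord native to D minor, so it takes the label bVImaj7.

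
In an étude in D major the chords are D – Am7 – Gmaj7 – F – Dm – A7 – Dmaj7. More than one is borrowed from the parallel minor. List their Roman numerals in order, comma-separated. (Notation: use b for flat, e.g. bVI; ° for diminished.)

v7, bIII, i

The diatonic triads in D major are D, Em, F#m, G, A, Bm, C#dim. Of the given chords, D, Gmaj7, A7 and Dmaj7 are diatonic. But Am7 (A–C–E–G) is foreign: the diatonic V on degree 5 is A, whereas Am7 comes from D minor. It is labeled v7. But F (F–A–C) is foreign: the diatonic iii on degree 3 is F#m, whereas F comes from D minor. It is labeled bIII. Dm (D–F–A) is not: scale degree 1 in D major carries D (I). In D minor the chord on that degree is Dm, so here it functions as i, borrowed from the parallel minor.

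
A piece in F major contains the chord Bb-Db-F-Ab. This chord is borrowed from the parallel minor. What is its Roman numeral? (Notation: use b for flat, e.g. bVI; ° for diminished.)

Bb is scale degree 4 in F major. Bb–Db–F–Ab is a minor-seventh chord — the form found in F minor, not the diatonic IV (Bb). Borrowed into F major it is written iv7.

iv7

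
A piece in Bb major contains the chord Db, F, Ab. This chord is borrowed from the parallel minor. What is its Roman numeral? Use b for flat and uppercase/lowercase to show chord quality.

bIII

The root Db is the lowered 3rd scale degree — diatonically Bb major has D there. Diatonically Bb major has Dm (iii) on that degree; Db–F–Ab is instead the major chord native to Bb minor, so it takes the label bIII.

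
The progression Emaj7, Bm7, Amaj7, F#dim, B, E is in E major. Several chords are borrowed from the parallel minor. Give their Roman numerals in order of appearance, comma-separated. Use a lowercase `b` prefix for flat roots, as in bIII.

The diatonic triads in E major are E, F#m, G#m, A, B, C#m, D#dim. Emaj7, Amaj7, B and E all belong to that set. Bm7 (B–D–F#–A) doesn't fit — on degree 5 E major would have B (V). Bm7 is the degree-5 chord of E minor, so it is the borrowed v7. But F#dim (F#–A–C) is foreign: the diatonic ii on degree 2 is F#m, whereas F#dim comes from E minor. It is labeled ii°.

v7, ii°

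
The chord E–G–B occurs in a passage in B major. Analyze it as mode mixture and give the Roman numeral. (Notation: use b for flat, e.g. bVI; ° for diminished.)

The root E is the diatonic 4th degree of B major; the borrowing shows in the chord quality. Diatonically B major has E (IV) on that degree; E–G–B is instead the minor chord native to B minor, so it takes the label iv.

iv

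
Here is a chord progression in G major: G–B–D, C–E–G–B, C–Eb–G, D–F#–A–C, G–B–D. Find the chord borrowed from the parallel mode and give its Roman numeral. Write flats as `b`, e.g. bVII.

G major has the diatonic set G, Am, Bm, C, D, Em, F#dim. Of the given chords, G–B–D = G, C–E–G–B = Cmaj7 and D–F#–A–C = D7 are diatonic. C–Eb–G is not: scale degree 4 in G major carries C (IV). In G minor the chord on that degree is Cm, so here it functions as iv, borrowed from the parallel minor.

iv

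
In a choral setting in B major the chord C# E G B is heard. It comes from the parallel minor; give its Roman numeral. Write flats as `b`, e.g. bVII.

The root C# is the diatonic 2nd degree of B major; the borrowing shows in the chord quality. The diatonic chord on degree 2 would be C#m (ii), but C#–E–G–B is the half-diminished-seventh chord from B minor. As a borrowed chord it is labeled iiø7.

iiø7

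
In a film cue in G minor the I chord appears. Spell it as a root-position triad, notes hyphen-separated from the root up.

I is built on scale degree 1, which is G in both G minor and its parallel. In G major the chord on G is G–B–D.

G-B-D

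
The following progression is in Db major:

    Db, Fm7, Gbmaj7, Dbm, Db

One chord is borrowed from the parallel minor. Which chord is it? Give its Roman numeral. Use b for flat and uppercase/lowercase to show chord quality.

i

The diatonic triads in Db major are Db, Ebm, Fm, Gb, Ab, Bbm, Cdim. Db, Fm7 and Gbmaj7 are all diatonic. Dbm (Db–Fb–Ab) is not: scale degree 1 in Db major carries Db (I). In Db minor the chord on that degree is Dbm, so here it functions as i, borrowed from the parallel minor.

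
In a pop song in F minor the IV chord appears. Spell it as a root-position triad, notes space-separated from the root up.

IV is built on scale degree 4, which is Bb in both F minor and its parallel. In F major the chord on Bb is Bb–D–F.

Bb D F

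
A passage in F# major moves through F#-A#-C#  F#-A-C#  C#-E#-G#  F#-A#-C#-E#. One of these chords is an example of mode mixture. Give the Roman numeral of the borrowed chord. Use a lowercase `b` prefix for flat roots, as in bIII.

In F# major the diatonic chords are F#, G#m, A#m, B, C#, D#m, E#dim. Of the given chords, F#–A#–C# = F#, C#–E#–G# = C# and F#–A#–C#–E# = F#maj7 are diatonic. But F#–A–C# is foreign: the diatonic I on degree 1 is F#, whereas F#m comes from F# minor. It is labeled i.

i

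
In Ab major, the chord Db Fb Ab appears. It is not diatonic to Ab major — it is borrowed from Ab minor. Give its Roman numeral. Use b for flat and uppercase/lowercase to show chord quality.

iv

Db is scale degree 4 in Ab major. Diatonically Ab major has Db (IV) on that degree; Db–Fb–Ab is instead the minor chord native to Ab minor, so it takes the label iv.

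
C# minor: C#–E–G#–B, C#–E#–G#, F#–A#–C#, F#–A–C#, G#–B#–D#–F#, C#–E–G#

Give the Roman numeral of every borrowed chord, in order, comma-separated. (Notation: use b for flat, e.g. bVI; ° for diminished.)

C# minor has the diatonic set C#m, D#dim, E, F#m, G#, A, B (with V from harmonic minor). C#–E–G#–B = C#m7, F#–A–C# = F#m, G#–B#–D#–F# = G#7 and C#–E–G# = C#m all belong to that set. C#–E#–G# doesn't fit — on degree 1 C# minor would have C#m (i). C# is the degree-1 chord of C# major, so it is the borrowed I. F#–A#–C# doesn't fit — on degree 4 C# minor would have F#m (iv). F# is the degree-4 chord of C# major, so it is the borrowed IV.

I, IV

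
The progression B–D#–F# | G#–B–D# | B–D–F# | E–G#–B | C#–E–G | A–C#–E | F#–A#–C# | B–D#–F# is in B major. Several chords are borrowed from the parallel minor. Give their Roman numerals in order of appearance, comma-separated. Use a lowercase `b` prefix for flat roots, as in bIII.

i, ii°, bVII

In B major the diatonic chords are B, C#m, D#m, E, F#, G#m, A#dim. B–D#–F# = B, G#–B–D# = G#m, E–G#–B = E and F#–A#–C# = F# all belong to that set. B–D–F# doesn't fit — on degree 1 B major would have B (I). Bm is the degree-1 chord of B minor, so it is the borrowed i. C#–E–G doesn't fit — on degree 2 B major would have C#m (ii). C#dim is the degree-2 chord of B minor, so it is the borrowed ii°. A–C#–E doesn't fit — on degree 7 B major would have A#dim (vii°). A is the degree-7 chord of B minor, so it is the borrowed bVII.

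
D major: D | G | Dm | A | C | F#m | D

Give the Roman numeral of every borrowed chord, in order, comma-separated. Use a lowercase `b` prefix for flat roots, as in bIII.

D major has the diatonic set D, Em, F#m, G, A, Bm, C#dim. D, G, A and F#m are all diatonic. But Dm (D–F–A) is foreign: the diatonic I on degree 1 is D, whereas Dm comes from D minor. It is labeled i. C (C–E–G) is not: scale degree 7 in D major carries C#dim (vii°). In D minor the chord on that degree is C, so here it functions as bVII, borrowed from the parallel minor.

i, bVII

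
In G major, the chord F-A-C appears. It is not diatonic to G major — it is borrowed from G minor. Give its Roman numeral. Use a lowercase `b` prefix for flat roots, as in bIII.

bVII

In G major scale degree 7 is F#; F is its lowered form, from G minor. F–A–C is a major chord — the form found in G minor, not the diatonic vii° (F#dim). Borrowed into G major it is written bVII.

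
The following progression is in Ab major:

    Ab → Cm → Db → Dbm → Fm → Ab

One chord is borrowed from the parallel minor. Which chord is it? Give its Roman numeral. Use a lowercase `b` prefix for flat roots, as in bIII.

iv

In Ab major the diatonic chords are Ab, Bbm, Cm, Db, Eb, Fm, Gdim. Of the given chords, Ab, Cm, Db and Fm are diatonic. But Dbm (Db–Fb–Ab) is foreign: the diatonic IV on degree 4 is Db, whereas Dbm comes from Ab minor. It is labeled iv.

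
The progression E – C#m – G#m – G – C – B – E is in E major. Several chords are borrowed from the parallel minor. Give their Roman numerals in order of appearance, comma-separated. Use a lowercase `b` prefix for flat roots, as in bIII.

bIII, bVI

In E major the diatonic chords are E, F#m, G#m, A, B, C#m, D#dim. E, C#m, G#m and B all belong to that set. G (G–B–D) doesn't fit — on degree 3 E major would have G#m (iii). G is the degree-3 chord of E minor, so it is the borrowed bIII. C (C–E–G) is not: scale degree 6 in E major carries C#m (vi). In E minor the chord on that degree is C, so here it functions as bVI, borrowed from the parallel minor.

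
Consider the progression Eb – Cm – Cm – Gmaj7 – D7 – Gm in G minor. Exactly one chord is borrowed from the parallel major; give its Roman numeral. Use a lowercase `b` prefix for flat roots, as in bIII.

Imaj7

In G minor (with V from harmonic minor) the diatonic chords are Gm, Adim, Bb, Cm, D, Eb, F. Of the given chords, Eb, Cm, D7 and Gm are diatonic. Gmaj7 (G–B–D–F#) is not: scale degree 1 in G minor carries Gm (i). In G major the chord on that degree is Gmaj7, so here it functions as Imaj7, borrowed from the parallel major.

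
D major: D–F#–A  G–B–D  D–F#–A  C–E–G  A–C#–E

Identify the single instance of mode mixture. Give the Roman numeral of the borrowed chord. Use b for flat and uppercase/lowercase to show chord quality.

bVII

The diatonic triads in D major are D, Em, F#m, G, A, Bm, C#dim. D–F#–A = D, G–B–D = G and A–C#–E = A all belong to that set. But C–E–G is foreign: the diatonic vii° on degree 7 is C#dim, whereas C comes from D minor. It is labeled bVII.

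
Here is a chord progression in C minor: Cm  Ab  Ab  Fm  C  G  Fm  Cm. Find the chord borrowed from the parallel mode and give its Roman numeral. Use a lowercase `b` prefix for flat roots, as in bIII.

C minor has the diatonic set Cm, Ddim, Eb, Fm, G, Ab, Bb (with V from harmonic minor). Of the given chords, Cm, Ab, Fm and G are diatonic. C (C–E–G) is not: scale degree 1 in C minor carries Cm (i). In C major the chord on that degree is C, so here it functions as I, borrowed from the parallel major.

I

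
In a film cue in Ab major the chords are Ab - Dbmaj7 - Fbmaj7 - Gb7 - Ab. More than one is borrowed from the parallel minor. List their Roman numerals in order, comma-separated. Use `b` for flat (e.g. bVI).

bVImaj7, bVII7

Ab major has the diatonic set Ab, Bbm, Cm, Db, Eb, Fm, Gdim. Ab and Dbmaj7 both belong to that set. But Fbmaj7 (Fb–Ab–Cb–Eb) is foreign: the diatonic vi on degree 6 is Fm, whereas Fbmaj7 comes from Ab minor. It is labeled bVImaj7. But Gb7 (Gb–Bb–Db–Fb) is foreign: the diatonic vii° on degree 7 is Gdim, whereas Gb7 comes from Ab minor. It is labeled bVII7.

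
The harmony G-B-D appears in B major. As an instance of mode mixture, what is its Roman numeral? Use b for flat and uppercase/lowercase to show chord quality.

bVI

G is the lowered form of scale degree 6 in B major (the diatonic degree 6 is G#). G–B–D is a major chord — the form found in B minor, not the diatonic vi (G#m). Borrowed into B major it is written bVI.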